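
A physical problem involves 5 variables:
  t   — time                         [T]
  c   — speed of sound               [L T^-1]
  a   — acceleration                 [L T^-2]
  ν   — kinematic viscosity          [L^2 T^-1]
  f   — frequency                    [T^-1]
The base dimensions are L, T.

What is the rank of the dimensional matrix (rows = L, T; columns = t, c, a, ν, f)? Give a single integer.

Exponent matrix [L,T] × [t,c,a,ν,f]:
  L: [ 0  1  1  2  0]
  T: [ 1 -1 -2 -1 -1]
Echelon form has 2 nonzero rows (pivots: t,c)

2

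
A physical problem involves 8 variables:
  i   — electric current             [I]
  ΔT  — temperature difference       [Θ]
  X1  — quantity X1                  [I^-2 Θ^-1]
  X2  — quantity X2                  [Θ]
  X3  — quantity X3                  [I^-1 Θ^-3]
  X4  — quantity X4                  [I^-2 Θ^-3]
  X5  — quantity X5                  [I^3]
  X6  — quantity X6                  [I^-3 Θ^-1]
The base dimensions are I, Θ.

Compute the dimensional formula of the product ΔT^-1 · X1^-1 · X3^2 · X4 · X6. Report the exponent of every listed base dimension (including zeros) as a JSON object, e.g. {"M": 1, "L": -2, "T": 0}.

{"I": -5, "Θ": -10}

Write exponents as rows I,Θ / cols i,ΔT,X1,X2,X3,X4,X5,X6:
  I: [ 1  0 -2  0 -1 -2  3 -3]
  Θ: [ 0  1 -1  1 -3 -3  0 -1]
  [I]: (-1)·0+(-1)·-2+(2)·-1+(1)·-2+(1)·-3 = -5
  [Θ]: (-1)·1+(-1)·-1+(2)·-3+(1)·-3+(1)·-1 = -10
⇒ I^-5 Θ^-10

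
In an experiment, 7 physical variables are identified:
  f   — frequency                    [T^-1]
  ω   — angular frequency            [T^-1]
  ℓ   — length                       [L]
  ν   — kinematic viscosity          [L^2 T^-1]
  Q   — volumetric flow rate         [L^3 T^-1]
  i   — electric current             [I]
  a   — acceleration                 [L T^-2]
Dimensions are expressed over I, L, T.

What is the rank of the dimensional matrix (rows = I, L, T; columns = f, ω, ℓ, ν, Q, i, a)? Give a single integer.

3

Write exponents as rows I,L,T / cols f,ω,ℓ,ν,Q,i,a:
  I: [ 0  0  0  0  0  1  0]
  L: [ 0  0  1  2  3  0  1]
  T: [-1 -1  0 -1 -1  0 -2]
Row reduction gives pivot columns f,ℓ,i; rank = 3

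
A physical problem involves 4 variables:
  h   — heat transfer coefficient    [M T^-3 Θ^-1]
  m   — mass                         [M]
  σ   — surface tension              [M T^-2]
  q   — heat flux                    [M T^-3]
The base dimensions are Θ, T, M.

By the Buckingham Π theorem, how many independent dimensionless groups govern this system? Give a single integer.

1

Dimensional matrix (Θ×T×M by h×m×σ×q):
  Θ: [-1  0  0  0]
  T: [-3  0 -2 -3]
  M: [ 1  1  1  1]
Echelon form has 3 nonzero rows (pivots: h,m,σ)
Π count = n − r = 4 − 3 = 1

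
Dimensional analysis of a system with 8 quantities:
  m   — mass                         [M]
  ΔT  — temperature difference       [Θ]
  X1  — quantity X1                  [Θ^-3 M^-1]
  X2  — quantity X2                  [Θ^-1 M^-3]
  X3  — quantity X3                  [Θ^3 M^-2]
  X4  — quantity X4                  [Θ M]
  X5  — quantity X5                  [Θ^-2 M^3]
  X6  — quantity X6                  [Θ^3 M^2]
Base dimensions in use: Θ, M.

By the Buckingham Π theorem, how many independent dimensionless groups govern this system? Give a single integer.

6

Write exponents as rows Θ,M / cols m,ΔT,X1,X2,X3,X4,X5,X6:
  Θ: [ 0  1 -3 -1  3  1 -2  3]
  M: [ 1  0 -1 -3 -2  1  3  2]
RREF → pivots at {m,ΔT} ⇒ r = 2
Π count = n − r = 8 − 2 = 6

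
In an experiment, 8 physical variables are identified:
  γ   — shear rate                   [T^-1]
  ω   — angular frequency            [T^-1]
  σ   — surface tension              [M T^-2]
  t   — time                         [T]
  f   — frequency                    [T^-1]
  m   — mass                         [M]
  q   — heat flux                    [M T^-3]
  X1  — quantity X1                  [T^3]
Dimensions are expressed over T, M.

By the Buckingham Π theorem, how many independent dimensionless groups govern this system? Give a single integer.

6

Dimensional matrix (T×M by γ×ω×σ×t×f×m×q×X1):
  T: [-1 -1 -2  1 -1  0 -3  3]
  M: [ 0  0  1  0  0  1  1  0]
Row reduction gives pivot columns γ,σ; rank = 2
Π count = n − r = 8 − 2 = 6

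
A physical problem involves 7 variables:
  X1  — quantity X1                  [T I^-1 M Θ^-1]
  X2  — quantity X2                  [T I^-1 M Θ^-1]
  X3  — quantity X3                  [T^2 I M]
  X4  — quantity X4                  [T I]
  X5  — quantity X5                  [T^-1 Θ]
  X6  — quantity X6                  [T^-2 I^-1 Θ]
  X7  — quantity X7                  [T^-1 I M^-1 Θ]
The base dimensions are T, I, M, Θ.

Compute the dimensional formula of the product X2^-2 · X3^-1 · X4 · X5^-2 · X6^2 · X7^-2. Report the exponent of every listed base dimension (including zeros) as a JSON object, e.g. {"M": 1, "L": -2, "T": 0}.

{"T": -3, "I": -2, "M": -1, "Θ": 0}

Dimensional matrix (T×I×M×Θ by X1×X2×X3×X4×X5×X6×X7):
  T: [ 1  1  2  1 -1 -2 -1]
  I: [-1 -1  1  1  0 -1  1]
  M: [ 1  1  1  0  0  0 -1]
  Θ: [-1 -1  0  0  1  1  1]
  [T]: (-2)·1+(-1)·2+(1)·1+(-2)·-1+(2)·-2+(-2)·-1 = -3
  [I]: (-2)·-1+(-1)·1+(1)·1+(-2)·0+(2)·-1+(-2)·1 = -2
  [M]: (-2)·1+(-1)·1+(1)·0+(-2)·0+(2)·0+(-2)·-1 = -1
  [Θ]: (-2)·-1+(-1)·0+(1)·0+(-2)·1+(2)·1+(-2)·1 = 0
⇒ T^-3 I^-2 M^-1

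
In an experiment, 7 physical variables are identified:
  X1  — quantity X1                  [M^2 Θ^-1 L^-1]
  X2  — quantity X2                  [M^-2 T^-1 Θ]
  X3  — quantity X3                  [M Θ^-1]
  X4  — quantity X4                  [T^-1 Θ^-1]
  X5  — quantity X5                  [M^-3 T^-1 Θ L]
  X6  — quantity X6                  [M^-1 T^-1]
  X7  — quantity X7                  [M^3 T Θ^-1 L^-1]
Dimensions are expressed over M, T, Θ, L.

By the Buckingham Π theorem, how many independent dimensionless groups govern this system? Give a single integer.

Write exponents as rows M,T,Θ,L / cols X1,X2,X3,X4,X5,X6,X7:
  M: [ 2 -2  1  0 -3 -1  3]
  T: [ 0 -1  0 -1 -1 -1  1]
  Θ: [-1  1 -1 -1  1  0 -1]
  L: [-1  0  0  0  1  0 -1]
RREF → pivots at {X1,X2,X3} ⇒ r = 3
n=7, r=3 ⇒ 4 dimensionless groups

4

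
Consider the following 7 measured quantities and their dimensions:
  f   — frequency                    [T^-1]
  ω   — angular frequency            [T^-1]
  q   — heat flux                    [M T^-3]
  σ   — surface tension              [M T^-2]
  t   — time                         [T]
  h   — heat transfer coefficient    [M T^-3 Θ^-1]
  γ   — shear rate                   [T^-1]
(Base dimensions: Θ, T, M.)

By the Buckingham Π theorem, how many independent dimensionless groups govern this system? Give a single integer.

4

Exponent matrix [Θ,T,M] × [f,ω,q,σ,t,h,γ]:
  Θ: [ 0  0  0  0  0 -1  0]
  T: [-1 -1 -3 -2  1 -3 -1]
  M: [ 0  0  1  1  0  1  0]
Echelon form has 3 nonzero rows (pivots: f,q,h)
7 vars − rank 3 = 4 Π groups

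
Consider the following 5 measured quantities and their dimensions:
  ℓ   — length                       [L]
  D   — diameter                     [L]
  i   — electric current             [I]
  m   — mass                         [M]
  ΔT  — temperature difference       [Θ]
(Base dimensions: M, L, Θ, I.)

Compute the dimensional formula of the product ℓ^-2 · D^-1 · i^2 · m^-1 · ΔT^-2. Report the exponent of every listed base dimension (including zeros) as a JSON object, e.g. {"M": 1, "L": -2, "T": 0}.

{"M": -1, "L": -3, "Θ": -2, "I": 2}

Dimensional matrix (M×L×Θ×I by ℓ×D×i×m×ΔT):
  M: [ 0  0  0  1  0]
  L: [ 1  1  0  0  0]
  Θ: [ 0  0  0  0  1]
  I: [ 0  0  1  0  0]
  [M]: (-2)·0+(-1)·0+(2)·0+(-1)·1+(-2)·0 = -1
  [L]: (-2)·1+(-1)·1+(2)·0+(-1)·0+(-2)·0 = -3
  [Θ]: (-2)·0+(-1)·0+(2)·0+(-1)·0+(-2)·1 = -2
  [I]: (-2)·0+(-1)·0+(2)·1+(-1)·0+(-2)·0 = 2
⇒ M^-1 L^-3 Θ^-2 I^2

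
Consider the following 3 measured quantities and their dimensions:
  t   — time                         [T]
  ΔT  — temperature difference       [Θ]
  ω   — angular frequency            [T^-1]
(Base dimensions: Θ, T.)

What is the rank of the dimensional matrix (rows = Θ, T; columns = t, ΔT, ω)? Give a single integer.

Dimensional matrix (Θ×T by t×ΔT×ω):
  Θ: [ 0  1  0]
  T: [ 1  0 -1]
RREF → pivots at {t,ΔT} ⇒ r = 2

2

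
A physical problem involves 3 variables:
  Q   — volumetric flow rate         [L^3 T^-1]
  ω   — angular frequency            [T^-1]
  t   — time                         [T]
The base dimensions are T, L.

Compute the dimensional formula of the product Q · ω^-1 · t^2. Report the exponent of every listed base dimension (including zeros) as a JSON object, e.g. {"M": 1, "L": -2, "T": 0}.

{"T": 2, "L": 3}

Write exponents as rows T,L / cols Q,ω,t:
  T: [-1 -1  1]
  L: [ 3  0  0]
  [T]: (1)·-1+(-1)·-1+(2)·1 = 2
  [L]: (1)·3+(-1)·0+(2)·0 = 3
⇒ T^2 L^3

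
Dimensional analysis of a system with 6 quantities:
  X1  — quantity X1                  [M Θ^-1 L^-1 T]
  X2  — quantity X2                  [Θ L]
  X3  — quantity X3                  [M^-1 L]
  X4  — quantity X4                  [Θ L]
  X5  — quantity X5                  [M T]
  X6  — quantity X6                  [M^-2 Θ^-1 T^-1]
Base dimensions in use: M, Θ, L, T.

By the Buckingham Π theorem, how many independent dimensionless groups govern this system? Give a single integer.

Write exponents as rows M,Θ,L,T / cols X1,X2,X3,X4,X5,X6:
  M: [ 1  0 -1  0  1 -2]
  Θ: [-1  1  0  1  0 -1]
  L: [-1  1  1  1  0  0]
  T: [ 1  0  0  0  1 -1]
Row reduction gives pivot columns X1,X2,X3; rank = 3
n=6, r=3 ⇒ 3 dimensionless groups

3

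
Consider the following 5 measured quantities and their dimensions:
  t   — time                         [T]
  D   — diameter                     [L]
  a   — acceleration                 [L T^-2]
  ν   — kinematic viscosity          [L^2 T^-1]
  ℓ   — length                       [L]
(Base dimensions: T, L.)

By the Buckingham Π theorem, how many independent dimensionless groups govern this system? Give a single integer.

3

Dimensional matrix (T×L by t×D×a×ν×ℓ):
  T: [ 1  0 -2 -1  0]
  L: [ 0  1  1  2  1]
RREF → pivots at {t,D} ⇒ r = 2
Π count = n − r = 5 − 2 = 3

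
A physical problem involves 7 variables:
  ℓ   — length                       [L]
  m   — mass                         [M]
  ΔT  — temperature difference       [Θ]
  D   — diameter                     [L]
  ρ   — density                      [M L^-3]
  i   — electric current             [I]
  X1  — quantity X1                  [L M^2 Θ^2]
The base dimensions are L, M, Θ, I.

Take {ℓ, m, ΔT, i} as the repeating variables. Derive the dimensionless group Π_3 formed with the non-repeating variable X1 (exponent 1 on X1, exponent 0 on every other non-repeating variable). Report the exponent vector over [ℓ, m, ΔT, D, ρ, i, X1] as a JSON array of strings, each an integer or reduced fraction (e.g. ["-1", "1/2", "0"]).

Write exponents as rows L,M,Θ,I / cols ℓ,m,ΔT,D,ρ,i,X1:
  L: [ 1  0  0  1 -3  0  1]
  M: [ 0  1  0  0  1  0  2]
  Θ: [ 0  0  1  0  0  0  2]
  I: [ 0  0  0  0  0  1  0]
Echelon form has 4 nonzero rows (pivots: ℓ,m,ΔT,i)
Repeat: ℓ,m,ΔT,i; free: D,ρ,X1
RREF:
  r0: [   1    0    0    1   -3    0    1]
  r1: [   0    1    0    0    1    0    2]
  r2: [   0    0    1    0    0    0    2]
  r3: [   0    0    0    0    0    1    0]
Fix exponent of X1 at 1, D at 0, ρ at 0; solve each RREF row for its pivot's exponent:
  r0: exp(ℓ) + (1)·1 = 0 ⇒ exp(ℓ) = -1
  r1: exp(m) + (2)·1 = 0 ⇒ exp(m) = -2
  r2: exp(ΔT) + (2)·1 = 0 ⇒ exp(ΔT) = -2
  r3: exp(i) + (0)·1 = 0 ⇒ exp(i) = 0
Π_3 = ℓ^-1 · m^-2 · ΔT^-2 · X1

["-1", "-2", "-2", "0", "0", "0", "1"]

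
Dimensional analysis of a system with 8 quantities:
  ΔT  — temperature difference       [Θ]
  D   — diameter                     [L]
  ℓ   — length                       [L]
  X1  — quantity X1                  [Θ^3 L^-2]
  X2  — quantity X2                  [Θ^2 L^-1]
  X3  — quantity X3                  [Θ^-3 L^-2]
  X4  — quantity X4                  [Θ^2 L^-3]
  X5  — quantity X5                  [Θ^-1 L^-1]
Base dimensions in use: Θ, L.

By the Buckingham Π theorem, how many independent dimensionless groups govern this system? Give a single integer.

Exponent matrix [Θ,L] × [ΔT,D,ℓ,X1,X2,X3,X4,X5]:
  Θ: [ 1  0  0  3  2 -3  2 -1]
  L: [ 0  1  1 -2 -1 -2 -3 -1]
RREF → pivots at {ΔT,D} ⇒ r = 2
8 vars − rank 2 = 6 Π groups

6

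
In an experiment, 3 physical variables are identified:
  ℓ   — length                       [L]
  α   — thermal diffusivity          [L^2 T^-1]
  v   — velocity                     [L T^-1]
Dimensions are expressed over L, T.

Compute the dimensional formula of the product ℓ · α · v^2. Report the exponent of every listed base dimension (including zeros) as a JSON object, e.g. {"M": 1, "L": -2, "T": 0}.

{"L": 5, "T": -3}

Write exponents as rows L,T / cols ℓ,α,v:
  L: [ 1  2  1]
  T: [ 0 -1 -1]
  [L]: (1)·1+(1)·2+(2)·1 = 5
  [T]: (1)·0+(1)·-1+(2)·-1 = -3
⇒ L^5 T^-3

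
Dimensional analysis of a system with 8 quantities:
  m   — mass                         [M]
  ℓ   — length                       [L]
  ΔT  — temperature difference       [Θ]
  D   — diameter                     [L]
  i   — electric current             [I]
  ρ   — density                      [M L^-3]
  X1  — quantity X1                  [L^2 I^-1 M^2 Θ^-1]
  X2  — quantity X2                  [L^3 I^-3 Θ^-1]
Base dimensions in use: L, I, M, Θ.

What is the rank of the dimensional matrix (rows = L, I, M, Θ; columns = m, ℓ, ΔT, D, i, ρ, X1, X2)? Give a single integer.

Dimensional matrix (L×I×M×Θ by m×ℓ×ΔT×D×i×ρ×X1×X2):
  L: [ 0  1  0  1  0 -3  2  3]
  I: [ 0  0  0  0  1  0 -1 -3]
  M: [ 1  0  0  0  0  1  2  0]
  Θ: [ 0  0  1  0  0  0 -1 -1]
Row reduction gives pivot columns m,ℓ,ΔT,i; rank = 4

4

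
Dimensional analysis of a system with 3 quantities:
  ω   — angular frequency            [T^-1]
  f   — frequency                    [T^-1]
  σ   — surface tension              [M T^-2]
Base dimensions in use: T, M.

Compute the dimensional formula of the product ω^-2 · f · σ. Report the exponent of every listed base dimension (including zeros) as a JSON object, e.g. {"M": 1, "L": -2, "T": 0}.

{"T": -1, "M": 1}

Exponent matrix [T,M] × [ω,f,σ]:
  T: [-1 -1 -2]
  M: [ 0  0  1]
  [T]: (-2)·-1+(1)·-1+(1)·-2 = -1
  [M]: (-2)·0+(1)·0+(1)·1 = 1
⇒ T^-1 M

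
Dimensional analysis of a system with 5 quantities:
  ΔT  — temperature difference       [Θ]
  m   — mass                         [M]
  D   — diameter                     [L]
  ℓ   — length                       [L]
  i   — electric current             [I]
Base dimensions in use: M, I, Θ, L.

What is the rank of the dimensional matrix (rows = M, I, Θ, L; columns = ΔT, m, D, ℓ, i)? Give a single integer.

4

Exponent matrix [M,I,Θ,L] × [ΔT,m,D,ℓ,i]:
  M: [ 0  1  0  0  0]
  I: [ 0  0  0  0  1]
  Θ: [ 1  0  0  0  0]
  L: [ 0  0  1  1  0]
Echelon form has 4 nonzero rows (pivots: ΔT,m,D,i)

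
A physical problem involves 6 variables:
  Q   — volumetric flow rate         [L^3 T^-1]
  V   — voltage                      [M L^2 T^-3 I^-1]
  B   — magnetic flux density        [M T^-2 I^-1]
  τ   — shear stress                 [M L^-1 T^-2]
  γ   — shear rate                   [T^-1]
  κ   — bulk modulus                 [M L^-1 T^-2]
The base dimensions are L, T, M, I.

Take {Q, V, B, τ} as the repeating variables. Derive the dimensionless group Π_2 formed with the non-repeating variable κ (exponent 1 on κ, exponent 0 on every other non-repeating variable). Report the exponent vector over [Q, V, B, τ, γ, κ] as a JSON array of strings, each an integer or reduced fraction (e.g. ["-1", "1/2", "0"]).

Exponent matrix [L,T,M,I] × [Q,V,B,τ,γ,κ]:
  L: [ 3  2  0 -1  0 -1]
  T: [-1 -3 -2 -2 -1 -2]
  M: [ 0  1  1  1  0  1]
  I: [ 0 -1 -1  0  0  0]
Row reduction gives pivot columns Q,V,B,τ; rank = 4
Repeat: Q,V,B,τ; free: γ,κ
RREF:
  r0: [   1    0    0    0   -2    0]
  r1: [   0    1    0    0    3    0]
  r2: [   0    0    1    0   -3    0]
  r3: [   0    0    0    1    0    1]
Fix exponent of κ at 1, γ at 0; solve each RREF row for its pivot's exponent:
  r0: exp(Q) + (0)·1 = 0 ⇒ exp(Q) = 0
  r1: exp(V) + (0)·1 = 0 ⇒ exp(V) = 0
  r2: exp(B) + (0)·1 = 0 ⇒ exp(B) = 0
  r3: exp(τ) + (1)·1 = 0 ⇒ exp(τ) = -1
Π_2 = τ^-1 · κ

["0", "0", "0", "-1", "0", "1"]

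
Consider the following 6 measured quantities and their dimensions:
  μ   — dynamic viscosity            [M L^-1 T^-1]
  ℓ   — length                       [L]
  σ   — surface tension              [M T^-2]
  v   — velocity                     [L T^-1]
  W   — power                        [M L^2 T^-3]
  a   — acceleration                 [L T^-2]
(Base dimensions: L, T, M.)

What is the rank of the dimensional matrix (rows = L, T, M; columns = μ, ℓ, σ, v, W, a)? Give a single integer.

Exponent matrix [L,T,M] × [μ,ℓ,σ,v,W,a]:
  L: [-1  1  0  1  2  1]
  T: [-1  0 -2 -1 -3 -2]
  M: [ 1  0  1  0  1  0]
Echelon form has 3 nonzero rows (pivots: μ,ℓ,σ)

3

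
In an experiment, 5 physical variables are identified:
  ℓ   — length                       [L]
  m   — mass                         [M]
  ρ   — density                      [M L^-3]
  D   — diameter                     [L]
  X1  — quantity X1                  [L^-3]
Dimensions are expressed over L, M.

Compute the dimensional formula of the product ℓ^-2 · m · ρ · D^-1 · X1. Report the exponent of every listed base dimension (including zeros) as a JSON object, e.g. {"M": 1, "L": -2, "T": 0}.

{"L": -9, "M": 2}

Dimensional matrix (L×M by ℓ×m×ρ×D×X1):
  L: [ 1  0 -3  1 -3]
  M: [ 0  1  1  0  0]
  [L]: (-2)·1+(1)·0+(1)·-3+(-1)·1+(1)·-3 = -9
  [M]: (-2)·0+(1)·1+(1)·1+(-1)·0+(1)·0 = 2
⇒ L^-9 M^2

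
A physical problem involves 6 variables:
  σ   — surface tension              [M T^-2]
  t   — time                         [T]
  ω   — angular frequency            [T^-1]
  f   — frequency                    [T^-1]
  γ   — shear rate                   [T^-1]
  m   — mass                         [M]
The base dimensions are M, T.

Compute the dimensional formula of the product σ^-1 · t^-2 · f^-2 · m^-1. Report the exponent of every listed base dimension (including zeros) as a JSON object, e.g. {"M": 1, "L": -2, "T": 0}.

Write exponents as rows M,T / cols σ,t,ω,f,γ,m:
  M: [ 1  0  0  0  0  1]
  T: [-2  1 -1 -1 -1  0]
  [M]: (-1)·1+(-2)·0+(-2)·0+(-1)·1 = -2
  [T]: (-1)·-2+(-2)·1+(-2)·-1+(-1)·0 = 2
⇒ M^-2 T^2

{"M": -2, "T": 2}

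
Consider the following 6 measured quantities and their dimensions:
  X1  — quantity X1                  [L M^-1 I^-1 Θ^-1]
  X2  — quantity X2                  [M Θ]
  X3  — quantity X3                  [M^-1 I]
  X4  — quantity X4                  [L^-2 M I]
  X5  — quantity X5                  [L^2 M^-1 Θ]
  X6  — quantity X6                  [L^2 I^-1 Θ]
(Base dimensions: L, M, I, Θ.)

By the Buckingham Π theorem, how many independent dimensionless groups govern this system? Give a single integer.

Dimensional matrix (L×M×I×Θ by X1×X2×X3×X4×X5×X6):
  L: [ 1  0  0 -2  2  2]
  M: [-1  1 -1  1 -1  0]
  I: [-1  0  1  1  0 -1]
  Θ: [-1  1  0  0  1  1]
RREF → pivots at {X1,X2,X3} ⇒ r = 3
6 vars − rank 3 = 3 Π groups

3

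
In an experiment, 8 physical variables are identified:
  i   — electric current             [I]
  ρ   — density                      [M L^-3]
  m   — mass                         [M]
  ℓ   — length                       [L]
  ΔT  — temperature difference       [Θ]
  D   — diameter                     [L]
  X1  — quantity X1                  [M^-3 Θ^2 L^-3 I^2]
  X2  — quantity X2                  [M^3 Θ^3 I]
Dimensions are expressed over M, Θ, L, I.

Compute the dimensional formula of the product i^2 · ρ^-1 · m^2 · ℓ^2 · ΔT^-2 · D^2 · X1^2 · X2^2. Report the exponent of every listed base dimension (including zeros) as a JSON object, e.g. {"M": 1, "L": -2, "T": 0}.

{"M": 1, "Θ": 8, "L": 1, "I": 8}

Dimensional matrix (M×Θ×L×I by i×ρ×m×ℓ×ΔT×D×X1×X2):
  M: [ 0  1  1  0  0  0 -3  3]
  Θ: [ 0  0  0  0  1  0  2  3]
  L: [ 0 -3  0  1  0  1 -3  0]
  I: [ 1  0  0  0  0  0  2  1]
  [M]: (2)·0+(-1)·1+(2)·1+(2)·0+(-2)·0+(2)·0+(2)·-3+(2)·3 = 1
  [Θ]: (2)·0+(-1)·0+(2)·0+(2)·0+(-2)·1+(2)·0+(2)·2+(2)·3 = 8
  [L]: (2)·0+(-1)·-3+(2)·0+(2)·1+(-2)·0+(2)·1+(2)·-3+(2)·0 = 1
  [I]: (2)·1+(-1)·0+(2)·0+(2)·0+(-2)·0+(2)·0+(2)·2+(2)·1 = 8
⇒ M Θ^8 L I^8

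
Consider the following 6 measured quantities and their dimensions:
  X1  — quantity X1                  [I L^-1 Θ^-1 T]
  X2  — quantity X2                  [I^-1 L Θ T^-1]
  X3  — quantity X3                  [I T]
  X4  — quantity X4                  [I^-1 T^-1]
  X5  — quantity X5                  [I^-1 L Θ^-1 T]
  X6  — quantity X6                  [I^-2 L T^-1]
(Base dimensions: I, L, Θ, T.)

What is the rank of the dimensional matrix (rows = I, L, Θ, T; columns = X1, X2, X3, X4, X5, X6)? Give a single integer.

Write exponents as rows I,L,Θ,T / cols X1,X2,X3,X4,X5,X6:
  I: [ 1 -1  1 -1 -1 -2]
  L: [-1  1  0  0  1  1]
  Θ: [-1  1  0  0 -1  0]
  T: [ 1 -1  1 -1  1 -1]
Row reduction gives pivot columns X1,X3,X5; rank = 3

3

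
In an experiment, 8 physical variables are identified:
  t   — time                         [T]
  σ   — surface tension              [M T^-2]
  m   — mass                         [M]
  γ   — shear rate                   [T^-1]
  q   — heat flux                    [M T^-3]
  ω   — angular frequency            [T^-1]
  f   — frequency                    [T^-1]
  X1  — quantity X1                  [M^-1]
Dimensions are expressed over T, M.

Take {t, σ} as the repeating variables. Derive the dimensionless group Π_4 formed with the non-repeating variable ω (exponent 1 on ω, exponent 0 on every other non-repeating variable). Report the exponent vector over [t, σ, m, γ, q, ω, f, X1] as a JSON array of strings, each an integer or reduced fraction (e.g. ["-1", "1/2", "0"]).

Write exponents as rows T,M / cols t,σ,m,γ,q,ω,f,X1:
  T: [ 1 -2  0 -1 -3 -1 -1  0]
  M: [ 0  1  1  0  1  0  0 -1]
RREF → pivots at {t,σ} ⇒ r = 2
Repeat: t,σ; free: m,γ,q,ω,f,X1
RREF:
  r0: [   1    0    2   -1   -1   -1   -1   -2]
  r1: [   0    1    1    0    1    0    0   -1]
Fix exponent of ω at 1, m at 0, γ at 0, q at 0, f at 0, X1 at 0; solve each RREF row for its pivot's exponent:
  r0: exp(t) + (-1)·1 = 0 ⇒ exp(t) = 1
  r1: exp(σ) + (0)·1 = 0 ⇒ exp(σ) = 0
Π_4 = t · ω

["1", "0", "0", "0", "0", "1", "0", "0"]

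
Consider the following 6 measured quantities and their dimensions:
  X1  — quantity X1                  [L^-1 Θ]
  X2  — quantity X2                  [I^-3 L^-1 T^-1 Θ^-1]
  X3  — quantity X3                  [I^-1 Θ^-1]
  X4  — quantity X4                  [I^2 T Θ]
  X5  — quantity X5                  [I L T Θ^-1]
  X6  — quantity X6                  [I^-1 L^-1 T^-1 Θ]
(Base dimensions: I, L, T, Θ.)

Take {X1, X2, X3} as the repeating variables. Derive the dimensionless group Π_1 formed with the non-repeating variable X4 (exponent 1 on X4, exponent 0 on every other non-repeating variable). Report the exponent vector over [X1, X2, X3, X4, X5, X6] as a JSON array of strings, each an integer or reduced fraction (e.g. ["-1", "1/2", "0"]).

["-1", "1", "-1", "1", "0", "0"]

Write exponents as rows I,L,T,Θ / cols X1,X2,X3,X4,X5,X6:
  I: [ 0 -3 -1  2  1 -1]
  L: [-1 -1  0  0  1 -1]
  T: [ 0 -1  0  1  1 -1]
  Θ: [ 1 -1 -1  1 -1  1]
Row reduction gives pivot columns X1,X2,X3; rank = 3
Pivot set = {X1,X2,X3}, free = {X4,X5,X6}
RREF:
  r0: [   1    0    0    1    0    0]
  r1: [   0    1    0   -1   -1    1]
  r2: [   0    0    1    1    2   -2]
  r3: [   0    0    0    0    0    0]
Fix exponent of X4 at 1, X5 at 0, X6 at 0; solve each RREF row for its pivot's exponent:
  r0: exp(X1) + (1)·1 = 0 ⇒ exp(X1) = -1
  r1: exp(X2) + (-1)·1 = 0 ⇒ exp(X2) = 1
  r2: exp(X3) + (1)·1 = 0 ⇒ exp(X3) = -1
Π_1 = X1^-1 · X2 · X3^-1 · X4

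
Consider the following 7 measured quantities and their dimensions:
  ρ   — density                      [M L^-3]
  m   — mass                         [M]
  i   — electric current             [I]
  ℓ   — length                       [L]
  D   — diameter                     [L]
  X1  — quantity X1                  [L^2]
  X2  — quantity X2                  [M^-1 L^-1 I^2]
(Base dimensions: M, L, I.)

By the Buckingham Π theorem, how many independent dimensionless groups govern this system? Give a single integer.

4

Dimensional matrix (M×L×I by ρ×m×i×ℓ×D×X1×X2):
  M: [ 1  1  0  0  0  0 -1]
  L: [-3  0  0  1  1  2 -1]
  I: [ 0  0  1  0  0  0  2]
RREF → pivots at {ρ,m,i} ⇒ r = 3
7 vars − rank 3 = 4 Π groups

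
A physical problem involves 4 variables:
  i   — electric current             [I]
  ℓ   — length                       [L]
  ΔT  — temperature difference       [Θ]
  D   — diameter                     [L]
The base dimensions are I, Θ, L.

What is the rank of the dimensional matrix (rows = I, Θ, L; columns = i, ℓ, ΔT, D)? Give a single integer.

3

Exponent matrix [I,Θ,L] × [i,ℓ,ΔT,D]:
  I: [ 1  0  0  0]
  Θ: [ 0  0  1  0]
  L: [ 0  1  0  1]
Row reduction gives pivot columns i,ℓ,ΔT; rank = 3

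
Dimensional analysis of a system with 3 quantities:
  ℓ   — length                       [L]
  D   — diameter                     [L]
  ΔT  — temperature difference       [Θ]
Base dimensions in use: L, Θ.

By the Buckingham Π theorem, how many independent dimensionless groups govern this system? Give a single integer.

1

Write exponents as rows L,Θ / cols ℓ,D,ΔT:
  L: [ 1  1  0]
  Θ: [ 0  0  1]
Echelon form has 2 nonzero rows (pivots: ℓ,ΔT)
n=3, r=2 ⇒ 1 dimensionless group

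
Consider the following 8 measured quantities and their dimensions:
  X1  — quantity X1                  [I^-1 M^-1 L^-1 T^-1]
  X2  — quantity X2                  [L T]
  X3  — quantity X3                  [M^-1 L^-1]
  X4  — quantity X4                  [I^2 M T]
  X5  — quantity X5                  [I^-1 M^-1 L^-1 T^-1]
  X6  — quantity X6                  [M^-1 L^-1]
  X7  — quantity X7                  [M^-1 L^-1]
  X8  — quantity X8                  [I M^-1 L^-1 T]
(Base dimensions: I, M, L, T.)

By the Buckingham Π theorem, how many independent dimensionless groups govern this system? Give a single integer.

Write exponents as rows I,M,L,T / cols X1,X2,X3,X4,X5,X6,X7,X8:
  I: [-1  0  0  2 -1  0  0  1]
  M: [-1  0 -1  1 -1 -1 -1 -1]
  L: [-1  1 -1  0 -1 -1 -1 -1]
  T: [-1  1  0  1 -1  0  0  1]
Echelon form has 3 nonzero rows (pivots: X1,X2,X3)
n=8, r=3 ⇒ 5 dimensionless groups

5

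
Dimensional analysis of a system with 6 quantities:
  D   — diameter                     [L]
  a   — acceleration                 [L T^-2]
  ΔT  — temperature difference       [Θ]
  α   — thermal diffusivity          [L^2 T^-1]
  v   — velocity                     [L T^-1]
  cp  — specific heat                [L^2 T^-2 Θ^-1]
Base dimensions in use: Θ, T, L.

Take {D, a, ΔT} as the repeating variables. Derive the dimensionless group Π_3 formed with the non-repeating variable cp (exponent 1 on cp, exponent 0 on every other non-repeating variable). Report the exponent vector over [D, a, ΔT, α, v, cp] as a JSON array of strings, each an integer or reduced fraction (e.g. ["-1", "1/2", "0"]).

Exponent matrix [Θ,T,L] × [D,a,ΔT,α,v,cp]:
  Θ: [ 0  0  1  0  0 -1]
  T: [ 0 -2  0 -1 -1 -2]
  L: [ 1  1  0  2  1  2]
RREF → pivots at {D,a,ΔT} ⇒ r = 3
Repeat: D,a,ΔT; free: α,v,cp
RREF:
  r0: [   1    0    0  3/2  1/2    1]
  r1: [   0    1    0  1/2  1/2    1]
  r2: [   0    0    1    0    0   -1]
Fix exponent of cp at 1, α at 0, v at 0; solve each RREF row for its pivot's exponent:
  r0: exp(D) + (1)·1 = 0 ⇒ exp(D) = -1
  r1: exp(a) + (1)·1 = 0 ⇒ exp(a) = -1
  r2: exp(ΔT) + (-1)·1 = 0 ⇒ exp(ΔT) = 1
Π_3 = D^-1 · a^-1 · ΔT · cp

["-1", "-1", "1", "0", "0", "1"]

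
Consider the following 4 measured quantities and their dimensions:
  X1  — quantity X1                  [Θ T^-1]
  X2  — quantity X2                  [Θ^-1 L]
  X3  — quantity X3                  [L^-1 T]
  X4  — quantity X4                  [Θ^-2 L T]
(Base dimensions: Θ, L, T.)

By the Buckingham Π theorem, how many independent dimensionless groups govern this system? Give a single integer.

Dimensional matrix (Θ×L×T by X1×X2×X3×X4):
  Θ: [ 1 -1  0 -2]
  L: [ 0  1 -1  1]
  T: [-1  0  1  1]
Echelon form has 2 nonzero rows (pivots: X1,X2)
4 vars − rank 2 = 2 Π groups

2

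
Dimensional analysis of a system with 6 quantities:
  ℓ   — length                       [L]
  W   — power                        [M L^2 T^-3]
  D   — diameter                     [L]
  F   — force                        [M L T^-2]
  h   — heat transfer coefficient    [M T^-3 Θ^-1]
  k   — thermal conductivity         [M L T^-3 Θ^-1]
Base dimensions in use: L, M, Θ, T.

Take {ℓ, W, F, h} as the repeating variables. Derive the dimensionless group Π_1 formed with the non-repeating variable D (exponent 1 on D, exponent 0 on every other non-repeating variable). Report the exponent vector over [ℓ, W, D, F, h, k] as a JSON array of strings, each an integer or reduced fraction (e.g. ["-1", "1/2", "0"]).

["-1", "0", "1", "0", "0", "0"]

Write exponents as rows L,M,Θ,T / cols ℓ,W,D,F,h,k:
  L: [ 1  2  1  1  0  1]
  M: [ 0  1  0  1  1  1]
  Θ: [ 0  0  0  0 -1 -1]
  T: [ 0 -3  0 -2 -3 -3]
Echelon form has 4 nonzero rows (pivots: ℓ,W,F,h)
Repeat: ℓ,W,F,h; free: D,k
RREF:
  r0: [   1    0    1    0    0    1]
  r1: [   0    1    0    0    0    0]
  r2: [   0    0    0    1    0    0]
  r3: [   0    0    0    0    1    1]
Fix exponent of D at 1, k at 0; solve each RREF row for its pivot's exponent:
  r0: exp(ℓ) + (1)·1 = 0 ⇒ exp(ℓ) = -1
  r1: exp(W) + (0)·1 = 0 ⇒ exp(W) = 0
  r2: exp(F) + (0)·1 = 0 ⇒ exp(F) = 0
  r3: exp(h) + (0)·1 = 0 ⇒ exp(h) = 0
Π_1 = ℓ^-1 · D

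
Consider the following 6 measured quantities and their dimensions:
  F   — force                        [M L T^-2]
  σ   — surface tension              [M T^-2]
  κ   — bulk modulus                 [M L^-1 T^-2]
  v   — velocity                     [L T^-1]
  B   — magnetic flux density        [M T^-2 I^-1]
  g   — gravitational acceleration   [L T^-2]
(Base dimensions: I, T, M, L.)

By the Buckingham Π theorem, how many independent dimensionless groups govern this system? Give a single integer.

2

Write exponents as rows I,T,M,L / cols F,σ,κ,v,B,g:
  I: [ 0  0  0  0 -1  0]
  T: [-2 -2 -2 -1 -2 -2]
  M: [ 1  1  1  0  1  0]
  L: [ 1  0 -1  1  0  1]
RREF → pivots at {F,σ,v,B} ⇒ r = 4
n=6, r=4 ⇒ 2 dimensionless groups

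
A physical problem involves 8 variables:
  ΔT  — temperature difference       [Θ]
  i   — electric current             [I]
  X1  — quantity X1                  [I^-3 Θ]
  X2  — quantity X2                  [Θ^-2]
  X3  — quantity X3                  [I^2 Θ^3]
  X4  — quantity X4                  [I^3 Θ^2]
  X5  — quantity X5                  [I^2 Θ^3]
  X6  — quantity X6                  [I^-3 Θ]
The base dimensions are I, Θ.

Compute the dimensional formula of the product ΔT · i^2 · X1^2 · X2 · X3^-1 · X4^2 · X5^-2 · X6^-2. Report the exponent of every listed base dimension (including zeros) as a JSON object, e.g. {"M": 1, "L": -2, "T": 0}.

Exponent matrix [I,Θ] × [ΔT,i,X1,X2,X3,X4,X5,X6]:
  I: [ 0  1 -3  0  2  3  2 -3]
  Θ: [ 1  0  1 -2  3  2  3  1]
  [I]: (1)·0+(2)·1+(2)·-3+(1)·0+(-1)·2+(2)·3+(-2)·2+(-2)·-3 = 2
  [Θ]: (1)·1+(2)·0+(2)·1+(1)·-2+(-1)·3+(2)·2+(-2)·3+(-2)·1 = -6
⇒ I^2 Θ^-6

{"I": 2, "Θ": -6}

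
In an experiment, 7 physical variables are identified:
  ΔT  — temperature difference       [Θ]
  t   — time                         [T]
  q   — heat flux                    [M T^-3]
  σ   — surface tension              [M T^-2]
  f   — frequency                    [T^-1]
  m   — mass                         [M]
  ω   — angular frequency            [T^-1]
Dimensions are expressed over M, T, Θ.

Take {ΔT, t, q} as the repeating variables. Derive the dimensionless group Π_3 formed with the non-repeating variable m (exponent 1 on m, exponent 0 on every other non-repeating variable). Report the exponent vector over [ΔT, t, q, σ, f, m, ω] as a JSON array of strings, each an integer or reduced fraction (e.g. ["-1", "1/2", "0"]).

Exponent matrix [M,T,Θ] × [ΔT,t,q,σ,f,m,ω]:
  M: [ 0  0  1  1  0  1  0]
  T: [ 0  1 -3 -2 -1  0 -1]
  Θ: [ 1  0  0  0  0  0  0]
Row reduction gives pivot columns ΔT,t,q; rank = 3
Repeat: ΔT,t,q; free: σ,f,m,ω
RREF:
  r0: [   1    0    0    0    0    0    0]
  r1: [   0    1    0    1   -1    3   -1]
  r2: [   0    0    1    1    0    1    0]
Fix exponent of m at 1, σ at 0, f at 0, ω at 0; solve each RREF row for its pivot's exponent:
  r0: exp(ΔT) + (0)·1 = 0 ⇒ exp(ΔT) = 0
  r1: exp(t) + (3)·1 = 0 ⇒ exp(t) = -3
  r2: exp(q) + (1)·1 = 0 ⇒ exp(q) = -1
Π_3 = t^-3 · q^-1 · m

["0", "-3", "-1", "0", "0", "1", "0"]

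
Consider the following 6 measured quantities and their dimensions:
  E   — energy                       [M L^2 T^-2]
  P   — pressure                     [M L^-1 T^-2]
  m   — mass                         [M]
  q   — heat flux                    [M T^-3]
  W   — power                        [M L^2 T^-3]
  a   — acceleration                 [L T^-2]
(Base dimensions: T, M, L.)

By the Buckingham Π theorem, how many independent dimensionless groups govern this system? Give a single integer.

Write exponents as rows T,M,L / cols E,P,m,q,W,a:
  T: [-2 -2  0 -3 -3 -2]
  M: [ 1  1  1  1  1  0]
  L: [ 2 -1  0  0  2  1]
RREF → pivots at {E,P,m} ⇒ r = 3
Π count = n − r = 6 − 3 = 3

3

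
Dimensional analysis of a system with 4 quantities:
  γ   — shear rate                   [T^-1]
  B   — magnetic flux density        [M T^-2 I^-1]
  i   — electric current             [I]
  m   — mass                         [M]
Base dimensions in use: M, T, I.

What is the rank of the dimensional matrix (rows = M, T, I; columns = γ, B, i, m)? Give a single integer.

Dimensional matrix (M×T×I by γ×B×i×m):
  M: [ 0  1  0  1]
  T: [-1 -2  0  0]
  I: [ 0 -1  1  0]
Row reduction gives pivot columns γ,B,i; rank = 3

3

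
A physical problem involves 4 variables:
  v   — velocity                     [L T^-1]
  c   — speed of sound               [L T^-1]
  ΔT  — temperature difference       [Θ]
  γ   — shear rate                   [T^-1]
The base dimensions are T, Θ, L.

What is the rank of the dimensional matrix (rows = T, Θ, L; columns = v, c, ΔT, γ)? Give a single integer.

Exponent matrix [T,Θ,L] × [v,c,ΔT,γ]:
  T: [-1 -1  0 -1]
  Θ: [ 0  0  1  0]
  L: [ 1  1  0  0]
Echelon form has 3 nonzero rows (pivots: v,ΔT,γ)

3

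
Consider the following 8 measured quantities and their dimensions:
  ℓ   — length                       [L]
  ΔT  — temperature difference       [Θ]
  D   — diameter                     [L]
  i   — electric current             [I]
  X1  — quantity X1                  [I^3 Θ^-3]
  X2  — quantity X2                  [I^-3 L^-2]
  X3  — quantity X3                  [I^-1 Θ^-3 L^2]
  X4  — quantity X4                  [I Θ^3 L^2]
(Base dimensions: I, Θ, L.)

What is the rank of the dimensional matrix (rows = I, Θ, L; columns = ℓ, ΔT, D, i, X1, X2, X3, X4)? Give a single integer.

3

Exponent matrix [I,Θ,L] × [ℓ,ΔT,D,i,X1,X2,X3,X4]:
  I: [ 0  0  0  1  3 -3 -1  1]
  Θ: [ 0  1  0  0 -3  0 -3  3]
  L: [ 1  0  1  0  0 -2  2  2]
RREF → pivots at {ℓ,ΔT,i} ⇒ r = 3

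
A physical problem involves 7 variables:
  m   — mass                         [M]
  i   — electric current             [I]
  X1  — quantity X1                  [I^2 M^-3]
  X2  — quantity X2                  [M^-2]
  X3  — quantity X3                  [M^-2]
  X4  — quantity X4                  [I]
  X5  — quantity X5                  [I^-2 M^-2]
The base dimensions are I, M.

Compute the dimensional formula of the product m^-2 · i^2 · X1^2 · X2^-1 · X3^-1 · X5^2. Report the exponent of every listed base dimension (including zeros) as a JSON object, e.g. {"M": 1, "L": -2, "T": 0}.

Write exponents as rows I,M / cols m,i,X1,X2,X3,X4,X5:
  I: [ 0  1  2  0  0  1 -2]
  M: [ 1  0 -3 -2 -2  0 -2]
  [I]: (-2)·0+(2)·1+(2)·2+(-1)·0+(-1)·0+(2)·-2 = 2
  [M]: (-2)·1+(2)·0+(2)·-3+(-1)·-2+(-1)·-2+(2)·-2 = -8
⇒ I^2 M^-8

{"I": 2, "M": -8}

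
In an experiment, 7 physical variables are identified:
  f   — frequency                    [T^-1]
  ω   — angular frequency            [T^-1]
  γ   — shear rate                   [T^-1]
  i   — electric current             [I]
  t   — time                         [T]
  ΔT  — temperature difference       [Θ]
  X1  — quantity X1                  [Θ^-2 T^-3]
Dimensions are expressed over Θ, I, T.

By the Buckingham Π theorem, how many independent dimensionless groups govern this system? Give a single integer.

4

Write exponents as rows Θ,I,T / cols f,ω,γ,i,t,ΔT,X1:
  Θ: [ 0  0  0  0  0  1 -2]
  I: [ 0  0  0  1  0  0  0]
  T: [-1 -1 -1  0  1  0 -3]
RREF → pivots at {f,i,ΔT} ⇒ r = 3
Π count = n − r = 7 − 3 = 4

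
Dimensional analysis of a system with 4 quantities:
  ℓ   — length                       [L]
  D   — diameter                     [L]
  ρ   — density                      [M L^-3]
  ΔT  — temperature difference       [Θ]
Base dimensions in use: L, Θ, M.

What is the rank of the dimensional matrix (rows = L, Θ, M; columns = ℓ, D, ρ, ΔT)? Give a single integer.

3

Exponent matrix [L,Θ,M] × [ℓ,D,ρ,ΔT]:
  L: [ 1  1 -3  0]
  Θ: [ 0  0  0  1]
  M: [ 0  0  1  0]
RREF → pivots at {ℓ,ρ,ΔT} ⇒ r = 3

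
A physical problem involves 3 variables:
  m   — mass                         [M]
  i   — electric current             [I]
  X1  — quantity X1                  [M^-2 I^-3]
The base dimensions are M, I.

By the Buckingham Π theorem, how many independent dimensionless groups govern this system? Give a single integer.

Write exponents as rows M,I / cols m,i,X1:
  M: [ 1  0 -2]
  I: [ 0  1 -3]
RREF → pivots at {m,i} ⇒ r = 2
Π count = n − r = 3 − 2 = 1

1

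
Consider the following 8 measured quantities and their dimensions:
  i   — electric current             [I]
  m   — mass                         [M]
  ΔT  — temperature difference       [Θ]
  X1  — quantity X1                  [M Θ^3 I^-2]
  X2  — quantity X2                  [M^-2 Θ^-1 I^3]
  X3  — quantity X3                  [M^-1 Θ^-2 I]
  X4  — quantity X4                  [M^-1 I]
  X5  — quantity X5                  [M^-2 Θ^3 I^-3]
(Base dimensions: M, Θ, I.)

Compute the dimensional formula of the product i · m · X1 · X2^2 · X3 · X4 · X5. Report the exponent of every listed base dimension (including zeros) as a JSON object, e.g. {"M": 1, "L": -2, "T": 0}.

{"M": -6, "Θ": 2, "I": 4}

Write exponents as rows M,Θ,I / cols i,m,ΔT,X1,X2,X3,X4,X5:
  M: [ 0  1  0  1 -2 -1 -1 -2]
  Θ: [ 0  0  1  3 -1 -2  0  3]
  I: [ 1  0  0 -2  3  1  1 -3]
  [M]: (1)·0+(1)·1+(1)·1+(2)·-2+(1)·-1+(1)·-1+(1)·-2 = -6
  [Θ]: (1)·0+(1)·0+(1)·3+(2)·-1+(1)·-2+(1)·0+(1)·3 = 2
  [I]: (1)·1+(1)·0+(1)·-2+(2)·3+(1)·1+(1)·1+(1)·-3 = 4
⇒ M^-6 Θ^2 I^4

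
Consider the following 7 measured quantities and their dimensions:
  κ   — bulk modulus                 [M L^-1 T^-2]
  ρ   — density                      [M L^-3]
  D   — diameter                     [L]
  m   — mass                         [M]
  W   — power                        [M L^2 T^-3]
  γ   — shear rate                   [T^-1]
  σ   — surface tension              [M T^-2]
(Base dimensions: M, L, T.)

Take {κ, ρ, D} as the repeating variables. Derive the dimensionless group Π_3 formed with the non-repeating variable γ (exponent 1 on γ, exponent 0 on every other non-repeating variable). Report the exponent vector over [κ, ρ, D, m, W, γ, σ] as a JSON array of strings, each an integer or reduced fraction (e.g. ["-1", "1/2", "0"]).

Dimensional matrix (M×L×T by κ×ρ×D×m×W×γ×σ):
  M: [ 1  1  0  1  1  0  1]
  L: [-1 -3  1  0  2  0  0]
  T: [-2  0  0  0 -3 -1 -2]
Row reduction gives pivot columns κ,ρ,D; rank = 3
Repeat: κ,ρ,D; free: m,W,γ,σ
RREF:
  r0: [   1    0    0    0  3/2  1/2    1]
  r1: [   0    1    0    1 -1/2 -1/2    0]
  r2: [   0    0    1    3    2   -1    1]
Fix exponent of γ at 1, m at 0, W at 0, σ at 0; solve each RREF row for its pivot's exponent:
  r0: exp(κ) + (1/2)·1 = 0 ⇒ exp(κ) = -1/2
  r1: exp(ρ) + (-1/2)·1 = 0 ⇒ exp(ρ) = 1/2
  r2: exp(D) + (-1)·1 = 0 ⇒ exp(D) = 1
Π_3 = κ^(-1/2) · ρ^(1/2) · D · γ

["-1/2", "1/2", "1", "0", "0", "1", "0"]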